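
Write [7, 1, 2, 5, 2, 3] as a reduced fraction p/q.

Using pₖ = aₖpₖ₋₁ + pₖ₋₂ and qₖ = aₖqₖ₋₁ + qₖ₋₂:
  k=0: a=7, p=7, q=1
  k=1: a=1, p=8, q=1
  k=2: a=2, p=23, q=3
  k=3: a=5, p=123, q=16
  k=4: a=2, p=269, q=35
  k=5: a=3, p=930, q=121

930/121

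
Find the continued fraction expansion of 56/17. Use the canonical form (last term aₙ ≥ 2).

[3; 3, 2, 2]

56 = 3*17 + 5
17 = 3*5 + 2
5 = 2*2 + 1
2 = 2*1 + 0  (stop)
So 56/17 = [3; 3, 2, 2].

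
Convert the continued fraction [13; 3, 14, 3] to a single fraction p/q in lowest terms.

Fold from the inside: start with 3/1.
  14 + 1/3 = 43/3
  3 + 3/43 = 132/43
  13 + 43/132 = 1759/132

1759/132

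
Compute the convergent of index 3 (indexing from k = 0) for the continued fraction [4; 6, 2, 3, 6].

Using pₖ = aₖpₖ₋₁ + pₖ₋₂, qₖ = aₖqₖ₋₁ + qₖ₋₂ (with p₋₁=1, p₋₂=0, q₋₁=0, q₋₂=1):
  k=0: a=4, p=4, q=1
  k=1: a=6, p=25, q=6
  k=2: a=2, p=54, q=13
  k=3: a=3, p=187, q=45

187/45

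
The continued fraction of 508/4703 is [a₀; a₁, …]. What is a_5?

5

508 = 0·4703 + 508   →  a_0 = 0
4703 = 9·508 + 131   →  a_1 = 9
508 = 3·131 + 115   →  a_2 = 3
131 = 1·115 + 16   →  a_3 = 1
115 = 7·16 + 3   →  a_4 = 7
16 = 5·3 + 1   →  a_5 = 5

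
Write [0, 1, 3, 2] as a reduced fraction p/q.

7/9

Using pₖ = aₖpₖ₋₁ + pₖ₋₂ and qₖ = aₖqₖ₋₁ + qₖ₋₂:
  k=0: a=0, p=0, q=1
  k=1: a=1, p=1, q=1
  k=2: a=3, p=3, q=4
  k=3: a=2, p=7, q=9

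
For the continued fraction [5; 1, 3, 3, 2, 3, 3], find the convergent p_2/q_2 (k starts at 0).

23/4

Using pₖ = aₖpₖ₋₁ + pₖ₋₂, qₖ = aₖqₖ₋₁ + qₖ₋₂ (with p₋₁=1, p₋₂=0, q₋₁=0, q₋₂=1):
  k=0: a=5, p=5, q=1
  k=1: a=1, p=6, q=1
  k=2: a=3, p=23, q=4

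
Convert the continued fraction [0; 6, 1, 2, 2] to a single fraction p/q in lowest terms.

7/47

Fold from the inside: start with 2/1.
  2 + 1/2 = 5/2
  1 + 2/5 = 7/5
  6 + 5/7 = 47/7
  0 + 7/47 = 7/47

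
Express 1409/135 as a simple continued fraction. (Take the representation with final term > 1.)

1409 = 10*135 + 59
135 = 2*59 + 17
59 = 3*17 + 8
17 = 2*8 + 1
8 = 8*1 + 0  (stop)
So 1409/135 = [10; 2, 3, 2, 8].

[10; 2, 3, 2, 8]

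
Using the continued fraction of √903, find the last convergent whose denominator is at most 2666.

36090/1201

√903 = [30; 20, 60, …] (period length 2).
Convergents:
  p_0/q_0 = 30/1
  p_1/q_1 = 601/20
  p_2/q_2 = 36090/1201
  p_3/q_3 = 722401/24040
q_2 = 1201 ≤ 2666 < 24040 = q_3, so the answer is 36090/1201.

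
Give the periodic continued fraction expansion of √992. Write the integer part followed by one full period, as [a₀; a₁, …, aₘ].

a₀ = ⌊√992⌋ = 31.
With m₀=0, d₀=1 and mₖ₊₁ = dₖaₖ − mₖ, dₖ₊₁ = (n − mₖ₊₁²)/dₖ, aₖ₊₁ = ⌊(a₀+mₖ₊₁)/dₖ₊₁⌋:
  k=1: m=31, d=31, a=2
  k=2: m=31, d=1, a=62
d=1 and a=2a₀=62 at k=2, so the next step gives (m, d) = (31, 31) again — its k=1 value — and the period has length 2.

[31; 2, 62]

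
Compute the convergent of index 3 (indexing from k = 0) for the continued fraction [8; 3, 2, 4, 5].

Using pₖ = aₖpₖ₋₁ + pₖ₋₂, qₖ = aₖqₖ₋₁ + qₖ₋₂ (with p₋₁=1, p₋₂=0, q₋₁=0, q₋₂=1):
  k=0: a=8, p=8, q=1
  k=1: a=3, p=25, q=3
  k=2: a=2, p=58, q=7
  k=3: a=4, p=257, q=31

257/31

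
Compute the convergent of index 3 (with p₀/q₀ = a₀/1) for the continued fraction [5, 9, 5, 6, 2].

1456/285

Using pₖ = aₖpₖ₋₁ + pₖ₋₂, qₖ = aₖqₖ₋₁ + qₖ₋₂ (with p₋₁=1, p₋₂=0, q₋₁=0, q₋₂=1):
  k=0: a=5, p=5, q=1
  k=1: a=9, p=46, q=9
  k=2: a=5, p=235, q=46
  k=3: a=6, p=1456, q=285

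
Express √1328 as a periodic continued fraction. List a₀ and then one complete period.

a₀ = ⌊√1328⌋ = 36.
With m₀=0, d₀=1 and mₖ₊₁ = dₖaₖ − mₖ, dₖ₊₁ = (n − mₖ₊₁²)/dₖ, aₖ₊₁ = ⌊(a₀+mₖ₊₁)/dₖ₊₁⌋:
  k=1: m=36, d=32, a=2
  k=2: m=28, d=17, a=3
  k=3: m=23, d=47, a=1
  k=4: m=24, d=16, a=3
  k=5: m=24, d=47, a=1
  k=6: m=23, d=17, a=3
  k=7: m=28, d=32, a=2
  k=8: m=36, d=1, a=72
d=1 and a=2a₀=72 at k=8, so the next step gives (m, d) = (36, 32) again — its k=1 value — and the period has length 8.

[36; 2, 3, 1, 3, 1, 3, 2, 72]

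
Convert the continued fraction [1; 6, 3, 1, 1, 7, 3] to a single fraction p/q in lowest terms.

1209/1043

Fold from the inside: start with 3/1.
  7 + 1/3 = 22/3
  1 + 3/22 = 25/22
  1 + 22/25 = 47/25
  3 + 25/47 = 166/47
  6 + 47/166 = 1043/166
  1 + 166/1043 = 1209/1043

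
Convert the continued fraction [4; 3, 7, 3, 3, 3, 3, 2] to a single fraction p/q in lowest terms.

Fold from the inside: start with 2/1.
  3 + 1/2 = 7/2
  3 + 2/7 = 23/7
  3 + 7/23 = 76/23
  3 + 23/76 = 251/76
  7 + 76/251 = 1833/251
  3 + 251/1833 = 5750/1833
  4 + 1833/5750 = 24833/5750

24833/5750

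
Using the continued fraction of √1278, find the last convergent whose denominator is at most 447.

√1278 = [35; 1, 2, 1, 70, …] (period length 4).
Convergents:
  p_0/q_0 = 35/1
  p_1/q_1 = 36/1
  p_2/q_2 = 107/3
  p_3/q_3 = 143/4
  p_4/q_4 = 10117/283
  p_5/q_5 = 10260/287
  p_6/q_6 = 30637/857
q_5 = 287 ≤ 447 < 857 = q_6, so the answer is 10260/287.

10260/287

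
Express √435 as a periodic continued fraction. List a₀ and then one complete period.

a₀ = ⌊√435⌋ = 20.
With m₀=0, d₀=1 and mₖ₊₁ = dₖaₖ − mₖ, dₖ₊₁ = (n − mₖ₊₁²)/dₖ, aₖ₊₁ = ⌊(a₀+mₖ₊₁)/dₖ₊₁⌋:
  k=1: m=20, d=35, a=1
  k=2: m=15, d=6, a=5
  k=3: m=15, d=35, a=1
  k=4: m=20, d=1, a=40
d=1 and a=2a₀=40 at k=4, so the next step gives (m, d) = (20, 35) again — its k=1 value — and the period has length 4.

[20; 1, 5, 1, 40]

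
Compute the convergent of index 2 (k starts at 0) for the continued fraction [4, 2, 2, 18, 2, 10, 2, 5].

Using pₖ = aₖpₖ₋₁ + pₖ₋₂, qₖ = aₖqₖ₋₁ + qₖ₋₂ (with p₋₁=1, p₋₂=0, q₋₁=0, q₋₂=1):
  k=0: a=4, p=4, q=1
  k=1: a=2, p=9, q=2
  k=2: a=2, p=22, q=5

22/5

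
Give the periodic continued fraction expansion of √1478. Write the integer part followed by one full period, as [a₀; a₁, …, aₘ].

[38; 2, 4, 38, 4, 2, 76]

a₀ = ⌊√1478⌋ = 38.
With m₀=0, d₀=1 and mₖ₊₁ = dₖaₖ − mₖ, dₖ₊₁ = (n − mₖ₊₁²)/dₖ, aₖ₊₁ = ⌊(a₀+mₖ₊₁)/dₖ₊₁⌋:
  k=1: m=38, d=34, a=2
  k=2: m=30, d=17, a=4
  k=3: m=38, d=2, a=38
  k=4: m=38, d=17, a=4
  k=5: m=30, d=34, a=2
  k=6: m=38, d=1, a=76
d=1 and a=2a₀=76 at k=6, so the next step gives (m, d) = (38, 34) again — its k=1 value — and the period has length 6.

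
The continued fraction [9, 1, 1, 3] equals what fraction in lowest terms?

Fold from the inside: start with 3/1.
  1 + 1/3 = 4/3
  1 + 3/4 = 7/4
  9 + 4/7 = 67/7

67/7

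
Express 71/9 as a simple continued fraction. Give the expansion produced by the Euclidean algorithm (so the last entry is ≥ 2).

71 = 7*9 + 8
9 = 1*8 + 1
8 = 8*1 + 0  (stop)
So 71/9 = [7; 1, 8].

[7; 1, 8]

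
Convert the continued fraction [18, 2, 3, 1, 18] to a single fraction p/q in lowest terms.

3117/169

Using pₖ = aₖpₖ₋₁ + pₖ₋₂ and qₖ = aₖqₖ₋₁ + qₖ₋₂:
  k=0: a=18, p=18, q=1
  k=1: a=2, p=37, q=2
  k=2: a=3, p=129, q=7
  k=3: a=1, p=166, q=9
  k=4: a=18, p=3117, q=169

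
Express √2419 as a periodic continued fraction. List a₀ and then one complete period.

a₀ = ⌊√2419⌋ = 49.
With m₀=0, d₀=1 and mₖ₊₁ = dₖaₖ − mₖ, dₖ₊₁ = (n − mₖ₊₁²)/dₖ, aₖ₊₁ = ⌊(a₀+mₖ₊₁)/dₖ₊₁⌋:
  k=1: m=49, d=18, a=5
  k=2: m=41, d=41, a=2
  k=3: m=41, d=18, a=5
  k=4: m=49, d=1, a=98
d=1 and a=2a₀=98 at k=4, so the next step gives (m, d) = (49, 18) again — its k=1 value — and the period has length 4.

[49; 5, 2, 5, 98]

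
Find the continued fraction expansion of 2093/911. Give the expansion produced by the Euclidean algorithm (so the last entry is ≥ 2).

2093 = 2·911 + 271
911 = 3·271 + 98
271 = 2·98 + 75
98 = 1·75 + 23
75 = 3·23 + 6
23 = 3·6 + 5
6 = 1·5 + 1
5 = 5·1 + 0  (stop)
So 2093/911 = [2; 3, 2, 1, 3, 3, 1, 5].

[2; 3, 2, 1, 3, 3, 1, 5]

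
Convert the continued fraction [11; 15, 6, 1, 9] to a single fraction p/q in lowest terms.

11564/1045

Using pₖ = aₖpₖ₋₁ + pₖ₋₂ and qₖ = aₖqₖ₋₁ + qₖ₋₂:
  k=0: a=11, p=11, q=1
  k=1: a=15, p=166, q=15
  k=2: a=6, p=1007, q=91
  k=3: a=1, p=1173, q=106
  k=4: a=9, p=11564, q=1045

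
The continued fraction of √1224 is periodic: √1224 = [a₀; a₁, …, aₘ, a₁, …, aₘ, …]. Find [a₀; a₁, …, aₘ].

a₀ = ⌊√1224⌋ = 34.
With m₀=0, d₀=1 and mₖ₊₁ = dₖaₖ − mₖ, dₖ₊₁ = (n − mₖ₊₁²)/dₖ, aₖ₊₁ = ⌊(a₀+mₖ₊₁)/dₖ₊₁⌋:
  k=1: m=34, d=68, a=1
  k=2: m=34, d=1, a=68
d=1 and a=2a₀=68 at k=2, so the next step gives (m, d) = (34, 68) again — its k=1 value — and the period has length 2.

[34; 1, 68]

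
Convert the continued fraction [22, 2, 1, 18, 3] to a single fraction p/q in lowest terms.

3820/171

Using pₖ = aₖpₖ₋₁ + pₖ₋₂ and qₖ = aₖqₖ₋₁ + qₖ₋₂:
  k=0: a=22, p=22, q=1
  k=1: a=2, p=45, q=2
  k=2: a=1, p=67, q=3
  k=3: a=18, p=1251, q=56
  k=4: a=3, p=3820, q=171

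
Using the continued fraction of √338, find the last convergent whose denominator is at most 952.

√338 = [18; 2, 1, 1, 2, 36, …] (period length 5).
Convergents:
  p_0/q_0 = 18/1
  p_1/q_1 = 37/2
  p_2/q_2 = 55/3
  p_3/q_3 = 92/5
  p_4/q_4 = 239/13
  p_5/q_5 = 8696/473
  p_6/q_6 = 17631/959
q_5 = 473 ≤ 952 < 959 = q_6, so the answer is 8696/473.

8696/473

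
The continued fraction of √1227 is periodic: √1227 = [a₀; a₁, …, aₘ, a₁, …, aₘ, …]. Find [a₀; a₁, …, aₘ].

a₀ = ⌊√1227⌋ = 35.
With m₀=0, d₀=1 and mₖ₊₁ = dₖaₖ − mₖ, dₖ₊₁ = (n − mₖ₊₁²)/dₖ, aₖ₊₁ = ⌊(a₀+mₖ₊₁)/dₖ₊₁⌋:
  k=1: m=35, d=2, a=35
  k=2: m=35, d=1, a=70
d=1 and a=2a₀=70 at k=2, so the next step gives (m, d) = (35, 2) again — its k=1 value — and the period has length 2.

[35; 35, 70]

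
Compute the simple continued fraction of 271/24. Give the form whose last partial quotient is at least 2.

271 = 11*24 + 7
24 = 3*7 + 3
7 = 2*3 + 1
3 = 3*1 + 0  (stop)
So 271/24 = [11; 3, 2, 3].

[11; 3, 2, 3]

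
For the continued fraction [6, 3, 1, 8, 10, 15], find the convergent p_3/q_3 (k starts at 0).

Using pₖ = aₖpₖ₋₁ + pₖ₋₂, qₖ = aₖqₖ₋₁ + qₖ₋₂ (with p₋₁=1, p₋₂=0, q₋₁=0, q₋₂=1):
  k=0: a=6, p=6, q=1
  k=1: a=3, p=19, q=3
  k=2: a=1, p=25, q=4
  k=3: a=8, p=219, q=35

219/35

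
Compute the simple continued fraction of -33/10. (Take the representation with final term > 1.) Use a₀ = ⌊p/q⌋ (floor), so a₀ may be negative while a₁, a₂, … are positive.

-33 = -4×10 + 7
10 = 1×7 + 3
7 = 2×3 + 1
3 = 3×1 + 0  (stop)
So -33/10 = [-4; 1, 2, 3].

[-4; 1, 2, 3]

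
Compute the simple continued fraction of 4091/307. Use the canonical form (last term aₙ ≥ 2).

4091 = 13·307 + 100
307 = 3·100 + 7
100 = 14·7 + 2
7 = 3·2 + 1
2 = 2·1 + 0  (stop)
So 4091/307 = [13; 3, 14, 3, 2].

[13; 3, 14, 3, 2]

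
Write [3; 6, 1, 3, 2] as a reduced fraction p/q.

192/61

Fold from the inside: start with 2/1.
  3 + 1/2 = 7/2
  1 + 2/7 = 9/7
  6 + 7/9 = 61/9
  3 + 9/61 = 192/61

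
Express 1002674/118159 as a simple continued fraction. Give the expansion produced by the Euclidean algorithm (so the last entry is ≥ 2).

1002674 = 8*118159 + 57402
118159 = 2*57402 + 3355
57402 = 17*3355 + 367
3355 = 9*367 + 52
367 = 7*52 + 3
52 = 17*3 + 1
3 = 3*1 + 0  (stop)
So 1002674/118159 = [8; 2, 17, 9, 7, 17, 3].

[8; 2, 17, 9, 7, 17, 3]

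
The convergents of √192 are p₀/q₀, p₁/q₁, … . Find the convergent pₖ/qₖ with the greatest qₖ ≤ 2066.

18817/1358

√192 = [13; 1, 5, 1, 26, …] (period length 4).
Convergents:
  p_0/q_0 = 13/1
  p_1/q_1 = 14/1
  p_2/q_2 = 83/6
  p_3/q_3 = 97/7
  p_4/q_4 = 2605/188
  p_5/q_5 = 2702/195
  p_6/q_6 = 16115/1163
  p_7/q_7 = 18817/1358
  p_8/q_8 = 505357/36471
q_7 = 1358 ≤ 2066 < 36471 = q_8, so the answer is 18817/1358.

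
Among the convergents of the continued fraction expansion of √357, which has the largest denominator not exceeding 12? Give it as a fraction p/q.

√357 = [18; 1, 8, 2, 8, 1, 36, …] (period length 6).
Convergents:
  p_0/q_0 = 18/1
  p_1/q_1 = 19/1
  p_2/q_2 = 170/9
  p_3/q_3 = 359/19
q_2 = 9 ≤ 12 < 19 = q_3, so the answer is 170/9.

170/9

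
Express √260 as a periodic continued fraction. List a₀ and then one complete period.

a₀ = ⌊√260⌋ = 16.
With m₀=0, d₀=1 and mₖ₊₁ = dₖaₖ − mₖ, dₖ₊₁ = (n − mₖ₊₁²)/dₖ, aₖ₊₁ = ⌊(a₀+mₖ₊₁)/dₖ₊₁⌋:
  k=1: m=16, d=4, a=8
  k=2: m=16, d=1, a=32
d=1 and a=2a₀=32 at k=2, so the next step gives (m, d) = (16, 4) again — its k=1 value — and the period has length 2.

[16; 8, 32]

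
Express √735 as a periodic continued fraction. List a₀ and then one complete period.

[27; 9, 54]

a₀ = ⌊√735⌋ = 27.
With m₀=0, d₀=1 and mₖ₊₁ = dₖaₖ − mₖ, dₖ₊₁ = (n − mₖ₊₁²)/dₖ, aₖ₊₁ = ⌊(a₀+mₖ₊₁)/dₖ₊₁⌋:
  k=1: m=27, d=6, a=9
  k=2: m=27, d=1, a=54
d=1 and a=2a₀=54 at k=2, so the next step gives (m, d) = (27, 6) again — its k=1 value — and the period has length 2.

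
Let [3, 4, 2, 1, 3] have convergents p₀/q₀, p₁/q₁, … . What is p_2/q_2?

29/9

Using pₖ = aₖpₖ₋₁ + pₖ₋₂, qₖ = aₖqₖ₋₁ + qₖ₋₂ (with p₋₁=1, p₋₂=0, q₋₁=0, q₋₂=1):
  k=0: a=3, p=3, q=1
  k=1: a=4, p=13, q=4
  k=2: a=2, p=29, q=9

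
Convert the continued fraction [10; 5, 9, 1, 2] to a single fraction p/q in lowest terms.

Fold from the inside: start with 2/1.
  1 + 1/2 = 3/2
  9 + 2/3 = 29/3
  5 + 3/29 = 148/29
  10 + 29/148 = 1509/148

1509/148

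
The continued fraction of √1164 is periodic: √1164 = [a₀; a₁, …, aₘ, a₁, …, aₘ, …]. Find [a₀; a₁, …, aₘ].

a₀ = ⌊√1164⌋ = 34.
With m₀=0, d₀=1 and mₖ₊₁ = dₖaₖ − mₖ, dₖ₊₁ = (n − mₖ₊₁²)/dₖ, aₖ₊₁ = ⌊(a₀+mₖ₊₁)/dₖ₊₁⌋:
  k=1: m=34, d=8, a=8
  k=2: m=30, d=33, a=1
  k=3: m=3, d=35, a=1
  k=4: m=32, d=4, a=16
  k=5: m=32, d=35, a=1
  k=6: m=3, d=33, a=1
  k=7: m=30, d=8, a=8
  k=8: m=34, d=1, a=68
d=1 and a=2a₀=68 at k=8, so the next step gives (m, d) = (34, 8) again — its k=1 value — and the period has length 8.

[34; 8, 1, 1, 16, 1, 1, 8, 68]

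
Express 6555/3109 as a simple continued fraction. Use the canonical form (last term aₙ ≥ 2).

[2; 9, 4, 2, 3, 3, 3]

6555 = 2*3109 + 337
3109 = 9*337 + 76
337 = 4*76 + 33
76 = 2*33 + 10
33 = 3*10 + 3
10 = 3*3 + 1
3 = 3*1 + 0  (stop)
So 6555/3109 = [2; 9, 4, 2, 3, 3, 3].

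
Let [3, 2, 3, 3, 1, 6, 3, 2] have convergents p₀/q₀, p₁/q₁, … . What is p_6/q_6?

2194/639

Using pₖ = aₖpₖ₋₁ + pₖ₋₂, qₖ = aₖqₖ₋₁ + qₖ₋₂ (with p₋₁=1, p₋₂=0, q₋₁=0, q₋₂=1):
  k=0: a=3, p=3, q=1
  k=1: a=2, p=7, q=2
  k=2: a=3, p=24, q=7
  k=3: a=3, p=79, q=23
  k=4: a=1, p=103, q=30
  k=5: a=6, p=697, q=203
  k=6: a=3, p=2194, q=639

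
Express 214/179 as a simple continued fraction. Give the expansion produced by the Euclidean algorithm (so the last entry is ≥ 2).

214 = 1·179 + 35
179 = 5·35 + 4
35 = 8·4 + 3
4 = 1·3 + 1
3 = 3·1 + 0  (stop)
So 214/179 = [1; 5, 8, 1, 3].

[1; 5, 8, 1, 3]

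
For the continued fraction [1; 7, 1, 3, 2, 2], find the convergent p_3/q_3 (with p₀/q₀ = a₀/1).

35/31

Using pₖ = aₖpₖ₋₁ + pₖ₋₂, qₖ = aₖqₖ₋₁ + qₖ₋₂ (with p₋₁=1, p₋₂=0, q₋₁=0, q₋₂=1):
  k=0: a=1, p=1, q=1
  k=1: a=7, p=8, q=7
  k=2: a=1, p=9, q=8
  k=3: a=3, p=35, q=31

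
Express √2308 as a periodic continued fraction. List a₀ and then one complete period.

[48; 24, 96]

a₀ = ⌊√2308⌋ = 48.
With m₀=0, d₀=1 and mₖ₊₁ = dₖaₖ − mₖ, dₖ₊₁ = (n − mₖ₊₁²)/dₖ, aₖ₊₁ = ⌊(a₀+mₖ₊₁)/dₖ₊₁⌋:
  k=1: m=48, d=4, a=24
  k=2: m=48, d=1, a=96
d=1 and a=2a₀=96 at k=2, so the next step gives (m, d) = (48, 4) again — its k=1 value — and the period has length 2.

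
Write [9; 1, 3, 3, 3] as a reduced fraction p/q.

Using pₖ = aₖpₖ₋₁ + pₖ₋₂ and qₖ = aₖqₖ₋₁ + qₖ₋₂:
  k=0: a=9, p=9, q=1
  k=1: a=1, p=10, q=1
  k=2: a=3, p=39, q=4
  k=3: a=3, p=127, q=13
  k=4: a=3, p=420, q=43

420/43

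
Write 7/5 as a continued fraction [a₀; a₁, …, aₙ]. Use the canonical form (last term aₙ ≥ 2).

[1; 2, 2]

7 = 1*5 + 2
5 = 2*2 + 1
2 = 2*1 + 0  (stop)
So 7/5 = [1; 2, 2].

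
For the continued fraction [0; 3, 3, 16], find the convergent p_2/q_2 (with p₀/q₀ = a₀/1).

3/10

Using pₖ = aₖpₖ₋₁ + pₖ₋₂, qₖ = aₖqₖ₋₁ + qₖ₋₂ (with p₋₁=1, p₋₂=0, q₋₁=0, q₋₂=1):
  k=0: a=0, p=0, q=1
  k=1: a=3, p=1, q=3
  k=2: a=3, p=3, q=10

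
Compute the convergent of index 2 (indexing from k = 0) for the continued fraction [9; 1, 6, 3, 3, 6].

Using pₖ = aₖpₖ₋₁ + pₖ₋₂, qₖ = aₖqₖ₋₁ + qₖ₋₂ (with p₋₁=1, p₋₂=0, q₋₁=0, q₋₂=1):
  k=0: a=9, p=9, q=1
  k=1: a=1, p=10, q=1
  k=2: a=6, p=69, q=7

69/7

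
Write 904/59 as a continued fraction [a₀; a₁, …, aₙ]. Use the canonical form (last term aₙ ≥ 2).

904 = 15*59 + 19
59 = 3*19 + 2
19 = 9*2 + 1
2 = 2*1 + 0  (stop)
So 904/59 = [15; 3, 9, 2].

[15; 3, 9, 2]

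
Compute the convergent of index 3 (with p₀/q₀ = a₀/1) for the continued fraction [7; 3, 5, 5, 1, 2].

Using pₖ = aₖpₖ₋₁ + pₖ₋₂, qₖ = aₖqₖ₋₁ + qₖ₋₂ (with p₋₁=1, p₋₂=0, q₋₁=0, q₋₂=1):
  k=0: a=7, p=7, q=1
  k=1: a=3, p=22, q=3
  k=2: a=5, p=117, q=16
  k=3: a=5, p=607, q=83

607/83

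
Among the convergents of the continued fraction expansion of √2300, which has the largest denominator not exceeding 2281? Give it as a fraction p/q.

109297/2279

√2300 = [47; 1, 22, 1, 94, …] (period length 4).
Convergents:
  p_0/q_0 = 47/1
  p_1/q_1 = 48/1
  p_2/q_2 = 1103/23
  p_3/q_3 = 1151/24
  p_4/q_4 = 109297/2279
  p_5/q_5 = 110448/2303
q_4 = 2279 ≤ 2281 < 2303 = q_5, so the answer is 109297/2279.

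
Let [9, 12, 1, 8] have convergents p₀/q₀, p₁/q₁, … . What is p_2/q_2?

118/13

Using pₖ = aₖpₖ₋₁ + pₖ₋₂, qₖ = aₖqₖ₋₁ + qₖ₋₂ (with p₋₁=1, p₋₂=0, q₋₁=0, q₋₂=1):
  k=0: a=9, p=9, q=1
  k=1: a=12, p=109, q=12
  k=2: a=1, p=118, q=13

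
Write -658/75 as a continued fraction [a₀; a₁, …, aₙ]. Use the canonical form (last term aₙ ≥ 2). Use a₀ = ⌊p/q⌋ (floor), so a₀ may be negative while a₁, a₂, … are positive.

-658 = -9*75 + 17
75 = 4*17 + 7
17 = 2*7 + 3
7 = 2*3 + 1
3 = 3*1 + 0  (stop)
So -658/75 = [-9; 4, 2, 2, 3].

[-9; 4, 2, 2, 3]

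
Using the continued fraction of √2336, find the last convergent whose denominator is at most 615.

13968/289

√2336 = [48; 3, 96, …] (period length 2).
Convergents:
  p_0/q_0 = 48/1
  p_1/q_1 = 145/3
  p_2/q_2 = 13968/289
  p_3/q_3 = 42049/870
q_2 = 289 ≤ 615 < 870 = q_3, so the answer is 13968/289.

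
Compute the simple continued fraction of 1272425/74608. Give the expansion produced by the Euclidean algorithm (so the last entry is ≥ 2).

1272425 = 17×74608 + 4089
74608 = 18×4089 + 1006
4089 = 4×1006 + 65
1006 = 15×65 + 31
65 = 2×31 + 3
31 = 10×3 + 1
3 = 3×1 + 0  (stop)
So 1272425/74608 = [17; 18, 4, 15, 2, 10, 3].

[17; 18, 4, 15, 2, 10, 3]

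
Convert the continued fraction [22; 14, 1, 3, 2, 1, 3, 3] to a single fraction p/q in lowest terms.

Fold from the inside: start with 3/1.
  3 + 1/3 = 10/3
  1 + 3/10 = 13/10
  2 + 10/13 = 36/13
  3 + 13/36 = 121/36
  1 + 36/121 = 157/121
  14 + 121/157 = 2319/157
  22 + 157/2319 = 51175/2319

51175/2319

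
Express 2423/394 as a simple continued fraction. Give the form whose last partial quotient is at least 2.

[6; 6, 1, 2, 9, 2]

2423 = 6×394 + 59
394 = 6×59 + 40
59 = 1×40 + 19
40 = 2×19 + 2
19 = 9×2 + 1
2 = 2×1 + 0  (stop)
So 2423/394 = [6; 6, 1, 2, 9, 2].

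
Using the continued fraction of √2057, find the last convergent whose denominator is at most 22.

√2057 = [45; 2, 1, 4, 1, 2, 90, …] (period length 6).
Convergents:
  p_0/q_0 = 45/1
  p_1/q_1 = 91/2
  p_2/q_2 = 136/3
  p_3/q_3 = 635/14
  p_4/q_4 = 771/17
  p_5/q_5 = 2177/48
q_4 = 17 ≤ 22 < 48 = q_5, so the answer is 771/17.

771/17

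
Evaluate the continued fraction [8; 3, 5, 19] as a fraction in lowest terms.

2552/307

Using pₖ = aₖpₖ₋₁ + pₖ₋₂ and qₖ = aₖqₖ₋₁ + qₖ₋₂:
  k=0: a=8, p=8, q=1
  k=1: a=3, p=25, q=3
  k=2: a=5, p=133, q=16
  k=3: a=19, p=2552, q=307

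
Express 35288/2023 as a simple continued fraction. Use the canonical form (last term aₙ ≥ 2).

[17; 2, 3, 1, 11, 19]

35288 = 17·2023 + 897
2023 = 2·897 + 229
897 = 3·229 + 210
229 = 1·210 + 19
210 = 11·19 + 1
19 = 19·1 + 0  (stop)
So 35288/2023 = [17; 2, 3, 1, 11, 19].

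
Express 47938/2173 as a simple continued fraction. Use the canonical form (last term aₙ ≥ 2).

47938 = 22*2173 + 132
2173 = 16*132 + 61
132 = 2*61 + 10
61 = 6*10 + 1
10 = 10*1 + 0  (stop)
So 47938/2173 = [22; 16, 2, 6, 10].

[22; 16, 2, 6, 10]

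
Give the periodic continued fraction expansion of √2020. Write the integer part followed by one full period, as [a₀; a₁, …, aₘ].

a₀ = ⌊√2020⌋ = 44.
With m₀=0, d₀=1 and mₖ₊₁ = dₖaₖ − mₖ, dₖ₊₁ = (n − mₖ₊₁²)/dₖ, aₖ₊₁ = ⌊(a₀+mₖ₊₁)/dₖ₊₁⌋:
  k=1: m=44, d=84, a=1
  k=2: m=40, d=5, a=16
  k=3: m=40, d=84, a=1
  k=4: m=44, d=1, a=88
d=1 and a=2a₀=88 at k=4, so the next step gives (m, d) = (44, 84) again — its k=1 value — and the period has length 4.

[44; 1, 16, 1, 88]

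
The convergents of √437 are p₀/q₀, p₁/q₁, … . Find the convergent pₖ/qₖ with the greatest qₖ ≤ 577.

4599/220

√437 = [20; 1, 9, 2, 9, 1, 40, …] (period length 6).
Convergents:
  p_0/q_0 = 20/1
  p_1/q_1 = 21/1
  p_2/q_2 = 209/10
  p_3/q_3 = 439/21
  p_4/q_4 = 4160/199
  p_5/q_5 = 4599/220
  p_6/q_6 = 188120/8999
q_5 = 220 ≤ 577 < 8999 = q_6, so the answer is 4599/220.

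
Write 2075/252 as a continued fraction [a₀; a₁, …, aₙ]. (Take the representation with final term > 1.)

2075 = 8×252 + 59
252 = 4×59 + 16
59 = 3×16 + 11
16 = 1×11 + 5
11 = 2×5 + 1
5 = 5×1 + 0  (stop)
So 2075/252 = [8; 4, 3, 1, 2, 5].

[8; 4, 3, 1, 2, 5]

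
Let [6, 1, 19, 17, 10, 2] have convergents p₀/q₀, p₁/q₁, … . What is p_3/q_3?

2370/341

Using pₖ = aₖpₖ₋₁ + pₖ₋₂, qₖ = aₖqₖ₋₁ + qₖ₋₂ (with p₋₁=1, p₋₂=0, q₋₁=0, q₋₂=1):
  k=0: a=6, p=6, q=1
  k=1: a=1, p=7, q=1
  k=2: a=19, p=139, q=20
  k=3: a=17, p=2370, q=341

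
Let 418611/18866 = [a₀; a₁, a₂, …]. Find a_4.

10

418611 = 22·18866 + 3559   →  a_0 = 22
18866 = 5·3559 + 1071   →  a_1 = 5
3559 = 3·1071 + 346   →  a_2 = 3
1071 = 3·346 + 33   →  a_3 = 3
346 = 10·33 + 16   →  a_4 = 10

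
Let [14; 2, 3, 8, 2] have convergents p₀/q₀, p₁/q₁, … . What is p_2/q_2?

101/7

Using pₖ = aₖpₖ₋₁ + pₖ₋₂, qₖ = aₖqₖ₋₁ + qₖ₋₂ (with p₋₁=1, p₋₂=0, q₋₁=0, q₋₂=1):
  k=0: a=14, p=14, q=1
  k=1: a=2, p=29, q=2
  k=2: a=3, p=101, q=7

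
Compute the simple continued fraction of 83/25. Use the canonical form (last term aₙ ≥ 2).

83 = 3*25 + 8
25 = 3*8 + 1
8 = 8*1 + 0  (stop)
So 83/25 = [3; 3, 8].

[3; 3, 8]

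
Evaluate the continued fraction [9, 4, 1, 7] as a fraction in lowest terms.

Fold from the inside: start with 7/1.
  1 + 1/7 = 8/7
  4 + 7/8 = 39/8
  9 + 8/39 = 359/39

359/39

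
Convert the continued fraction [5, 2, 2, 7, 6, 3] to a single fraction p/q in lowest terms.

Using pₖ = aₖpₖ₋₁ + pₖ₋₂ and qₖ = aₖqₖ₋₁ + qₖ₋₂:
  k=0: a=5, p=5, q=1
  k=1: a=2, p=11, q=2
  k=2: a=2, p=27, q=5
  k=3: a=7, p=200, q=37
  k=4: a=6, p=1227, q=227
  k=5: a=3, p=3881, q=718

3881/718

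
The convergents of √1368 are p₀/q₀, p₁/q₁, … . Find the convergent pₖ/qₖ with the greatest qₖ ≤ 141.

√1368 = [36; 1, 72, …] (period length 2).
Convergents:
  p_0/q_0 = 36/1
  p_1/q_1 = 37/1
  p_2/q_2 = 2700/73
  p_3/q_3 = 2737/74
  p_4/q_4 = 199764/5401
q_3 = 74 ≤ 141 < 5401 = q_4, so the answer is 2737/74.

2737/74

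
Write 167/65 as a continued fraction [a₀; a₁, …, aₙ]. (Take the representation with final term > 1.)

[2; 1, 1, 3, 9]

167 = 2*65 + 37
65 = 1*37 + 28
37 = 1*28 + 9
28 = 3*9 + 1
9 = 9*1 + 0  (stop)
So 167/65 = [2; 1, 1, 3, 9].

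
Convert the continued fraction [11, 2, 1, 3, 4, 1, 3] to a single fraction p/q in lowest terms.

2511/221

Fold from the inside: start with 3/1.
  1 + 1/3 = 4/3
  4 + 3/4 = 19/4
  3 + 4/19 = 61/19
  1 + 19/61 = 80/61
  2 + 61/80 = 221/80
  11 + 80/221 = 2511/221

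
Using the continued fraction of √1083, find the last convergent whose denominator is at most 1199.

23859/725

√1083 = [32; 1, 9, 1, 64, …] (period length 4).
Convergents:
  p_0/q_0 = 32/1
  p_1/q_1 = 33/1
  p_2/q_2 = 329/10
  p_3/q_3 = 362/11
  p_4/q_4 = 23497/714
  p_5/q_5 = 23859/725
  p_6/q_6 = 238228/7239
q_5 = 725 ≤ 1199 < 7239 = q_6, so the answer is 23859/725.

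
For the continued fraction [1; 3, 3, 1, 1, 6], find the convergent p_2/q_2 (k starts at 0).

Using pₖ = aₖpₖ₋₁ + pₖ₋₂, qₖ = aₖqₖ₋₁ + qₖ₋₂ (with p₋₁=1, p₋₂=0, q₋₁=0, q₋₂=1):
  k=0: a=1, p=1, q=1
  k=1: a=3, p=4, q=3
  k=2: a=3, p=13, q=10

13/10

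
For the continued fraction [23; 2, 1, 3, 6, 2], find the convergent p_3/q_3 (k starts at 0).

257/11

Using pₖ = aₖpₖ₋₁ + pₖ₋₂, qₖ = aₖqₖ₋₁ + qₖ₋₂ (with p₋₁=1, p₋₂=0, q₋₁=0, q₋₂=1):
  k=0: a=23, p=23, q=1
  k=1: a=2, p=47, q=2
  k=2: a=1, p=70, q=3
  k=3: a=3, p=257, q=11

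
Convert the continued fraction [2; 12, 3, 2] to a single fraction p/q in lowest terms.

179/86

Using pₖ = aₖpₖ₋₁ + pₖ₋₂ and qₖ = aₖqₖ₋₁ + qₖ₋₂:
  k=0: a=2, p=2, q=1
  k=1: a=12, p=25, q=12
  k=2: a=3, p=77, q=37
  k=3: a=2, p=179, q=86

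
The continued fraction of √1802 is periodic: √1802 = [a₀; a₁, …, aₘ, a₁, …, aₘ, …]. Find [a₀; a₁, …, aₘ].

a₀ = ⌊√1802⌋ = 42.
With m₀=0, d₀=1 and mₖ₊₁ = dₖaₖ − mₖ, dₖ₊₁ = (n − mₖ₊₁²)/dₖ, aₖ₊₁ = ⌊(a₀+mₖ₊₁)/dₖ₊₁⌋:
  k=1: m=42, d=38, a=2
  k=2: m=34, d=17, a=4
  k=3: m=34, d=38, a=2
  k=4: m=42, d=1, a=84
d=1 and a=2a₀=84 at k=4, so the next step gives (m, d) = (42, 38) again — its k=1 value — and the period has length 4.

[42; 2, 4, 2, 84]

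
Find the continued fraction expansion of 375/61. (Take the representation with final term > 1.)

375 = 6·61 + 9
61 = 6·9 + 7
9 = 1·7 + 2
7 = 3·2 + 1
2 = 2·1 + 0  (stop)
So 375/61 = [6; 6, 1, 3, 2].

[6; 6, 1, 3, 2]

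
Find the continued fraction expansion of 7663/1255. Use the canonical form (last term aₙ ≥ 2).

[6; 9, 2, 3, 2, 2, 3]

7663 = 6*1255 + 133
1255 = 9*133 + 58
133 = 2*58 + 17
58 = 3*17 + 7
17 = 2*7 + 3
7 = 2*3 + 1
3 = 3*1 + 0  (stop)
So 7663/1255 = [6; 9, 2, 3, 2, 2, 3].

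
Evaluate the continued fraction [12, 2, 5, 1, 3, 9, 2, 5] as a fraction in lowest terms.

Using pₖ = aₖpₖ₋₁ + pₖ₋₂ and qₖ = aₖqₖ₋₁ + qₖ₋₂:
  k=0: a=12, p=12, q=1
  k=1: a=2, p=25, q=2
  k=2: a=5, p=137, q=11
  k=3: a=1, p=162, q=13
  k=4: a=3, p=623, q=50
  k=5: a=9, p=5769, q=463
  k=6: a=2, p=12161, q=976
  k=7: a=5, p=66574, q=5343

66574/5343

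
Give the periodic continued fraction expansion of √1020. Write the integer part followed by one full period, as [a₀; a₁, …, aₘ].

[31; 1, 14, 1, 62]

a₀ = ⌊√1020⌋ = 31.
With m₀=0, d₀=1 and mₖ₊₁ = dₖaₖ − mₖ, dₖ₊₁ = (n − mₖ₊₁²)/dₖ, aₖ₊₁ = ⌊(a₀+mₖ₊₁)/dₖ₊₁⌋:
  k=1: m=31, d=59, a=1
  k=2: m=28, d=4, a=14
  k=3: m=28, d=59, a=1
  k=4: m=31, d=1, a=62
d=1 and a=2a₀=62 at k=4, so the next step gives (m, d) = (31, 59) again — its k=1 value — and the period has length 4.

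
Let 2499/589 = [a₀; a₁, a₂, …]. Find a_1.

2499 = 4·589 + 143   →  a_0 = 4
589 = 4·143 + 17   →  a_1 = 4

4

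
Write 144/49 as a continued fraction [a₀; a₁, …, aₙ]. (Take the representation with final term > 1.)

144 = 2*49 + 46
49 = 1*46 + 3
46 = 15*3 + 1
3 = 3*1 + 0  (stop)
So 144/49 = [2; 1, 15, 3].

[2; 1, 15, 3]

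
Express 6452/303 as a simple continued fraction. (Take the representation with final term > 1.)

6452 = 21·303 + 89
303 = 3·89 + 36
89 = 2·36 + 17
36 = 2·17 + 2
17 = 8·2 + 1
2 = 2·1 + 0  (stop)
So 6452/303 = [21; 3, 2, 2, 8, 2].

[21; 3, 2, 2, 8, 2]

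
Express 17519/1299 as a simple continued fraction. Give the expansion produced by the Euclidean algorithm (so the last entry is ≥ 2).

17519 = 13·1299 + 632
1299 = 2·632 + 35
632 = 18·35 + 2
35 = 17·2 + 1
2 = 2·1 + 0  (stop)
So 17519/1299 = [13; 2, 18, 17, 2].

[13; 2, 18, 17, 2]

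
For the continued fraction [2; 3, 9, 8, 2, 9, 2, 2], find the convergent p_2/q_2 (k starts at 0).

Using pₖ = aₖpₖ₋₁ + pₖ₋₂, qₖ = aₖqₖ₋₁ + qₖ₋₂ (with p₋₁=1, p₋₂=0, q₋₁=0, q₋₂=1):
  k=0: a=2, p=2, q=1
  k=1: a=3, p=7, q=3
  k=2: a=9, p=65, q=28

65/28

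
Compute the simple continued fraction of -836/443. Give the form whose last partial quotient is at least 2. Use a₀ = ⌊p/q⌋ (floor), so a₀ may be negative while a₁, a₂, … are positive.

[-2; 8, 1, 6, 7]

-836 = -2*443 + 50
443 = 8*50 + 43
50 = 1*43 + 7
43 = 6*7 + 1
7 = 7*1 + 0  (stop)
So -836/443 = [-2; 8, 1, 6, 7].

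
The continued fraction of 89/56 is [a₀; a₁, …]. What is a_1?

89 = 1·56 + 33   →  a_0 = 1
56 = 1·33 + 23   →  a_1 = 1

1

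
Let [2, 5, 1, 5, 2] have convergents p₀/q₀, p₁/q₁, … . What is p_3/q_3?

Using pₖ = aₖpₖ₋₁ + pₖ₋₂, qₖ = aₖqₖ₋₁ + qₖ₋₂ (with p₋₁=1, p₋₂=0, q₋₁=0, q₋₂=1):
  k=0: a=2, p=2, q=1
  k=1: a=5, p=11, q=5
  k=2: a=1, p=13, q=6
  k=3: a=5, p=76, q=35

76/35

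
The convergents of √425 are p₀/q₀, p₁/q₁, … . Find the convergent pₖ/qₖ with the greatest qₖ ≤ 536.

√425 = [20; 1, 1, 1, 1, 1, 1, 40, …] (period length 7).
Convergents:
  p_0/q_0 = 20/1
  p_1/q_1 = 21/1
  p_2/q_2 = 41/2
  p_3/q_3 = 62/3
  p_4/q_4 = 103/5
  p_5/q_5 = 165/8
  p_6/q_6 = 268/13
  p_7/q_7 = 10885/528
  p_8/q_8 = 11153/541
q_7 = 528 ≤ 536 < 541 = q_8, so the answer is 10885/528.

10885/528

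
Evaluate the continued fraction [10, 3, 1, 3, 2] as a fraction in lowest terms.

349/34

Using pₖ = aₖpₖ₋₁ + pₖ₋₂ and qₖ = aₖqₖ₋₁ + qₖ₋₂:
  k=0: a=10, p=10, q=1
  k=1: a=3, p=31, q=3
  k=2: a=1, p=41, q=4
  k=3: a=3, p=154, q=15
  k=4: a=2, p=349, q=34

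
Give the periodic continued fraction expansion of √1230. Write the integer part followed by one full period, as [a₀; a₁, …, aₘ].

[35; 14, 70]

a₀ = ⌊√1230⌋ = 35.
With m₀=0, d₀=1 and mₖ₊₁ = dₖaₖ − mₖ, dₖ₊₁ = (n − mₖ₊₁²)/dₖ, aₖ₊₁ = ⌊(a₀+mₖ₊₁)/dₖ₊₁⌋:
  k=1: m=35, d=5, a=14
  k=2: m=35, d=1, a=70
d=1 and a=2a₀=70 at k=2, so the next step gives (m, d) = (35, 5) again — its k=1 value — and the period has length 2.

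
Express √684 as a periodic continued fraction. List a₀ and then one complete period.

[26; 6, 1, 1, 12, 1, 1, 6, 52]

a₀ = ⌊√684⌋ = 26.
With m₀=0, d₀=1 and mₖ₊₁ = dₖaₖ − mₖ, dₖ₊₁ = (n − mₖ₊₁²)/dₖ, aₖ₊₁ = ⌊(a₀+mₖ₊₁)/dₖ₊₁⌋:
  k=1: m=26, d=8, a=6
  k=2: m=22, d=25, a=1
  k=3: m=3, d=27, a=1
  k=4: m=24, d=4, a=12
  k=5: m=24, d=27, a=1
  k=6: m=3, d=25, a=1
  k=7: m=22, d=8, a=6
  k=8: m=26, d=1, a=52
d=1 and a=2a₀=52 at k=8, so the next step gives (m, d) = (26, 8) again — its k=1 value — and the period has length 8.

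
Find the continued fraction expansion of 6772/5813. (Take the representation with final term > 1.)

[1; 6, 16, 3, 1, 14]

6772 = 1·5813 + 959
5813 = 6·959 + 59
959 = 16·59 + 15
59 = 3·15 + 14
15 = 1·14 + 1
14 = 14·1 + 0  (stop)
So 6772/5813 = [1; 6, 16, 3, 1, 14].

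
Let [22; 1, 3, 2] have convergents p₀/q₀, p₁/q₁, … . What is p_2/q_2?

91/4

Using pₖ = aₖpₖ₋₁ + pₖ₋₂, qₖ = aₖqₖ₋₁ + qₖ₋₂ (with p₋₁=1, p₋₂=0, q₋₁=0, q₋₂=1):
  k=0: a=22, p=22, q=1
  k=1: a=1, p=23, q=1
  k=2: a=3, p=91, q=4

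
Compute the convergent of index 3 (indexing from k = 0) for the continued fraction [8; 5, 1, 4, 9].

237/29

Using pₖ = aₖpₖ₋₁ + pₖ₋₂, qₖ = aₖqₖ₋₁ + qₖ₋₂ (with p₋₁=1, p₋₂=0, q₋₁=0, q₋₂=1):
  k=0: a=8, p=8, q=1
  k=1: a=5, p=41, q=5
  k=2: a=1, p=49, q=6
  k=3: a=4, p=237, q=29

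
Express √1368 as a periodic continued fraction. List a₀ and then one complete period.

a₀ = ⌊√1368⌋ = 36.
With m₀=0, d₀=1 and mₖ₊₁ = dₖaₖ − mₖ, dₖ₊₁ = (n − mₖ₊₁²)/dₖ, aₖ₊₁ = ⌊(a₀+mₖ₊₁)/dₖ₊₁⌋:
  k=1: m=36, d=72, a=1
  k=2: m=36, d=1, a=72
d=1 and a=2a₀=72 at k=2, so the next step gives (m, d) = (36, 72) again — its k=1 value — and the period has length 2.

[36; 1, 72]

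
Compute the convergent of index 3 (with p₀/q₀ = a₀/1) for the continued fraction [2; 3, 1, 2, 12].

Using pₖ = aₖpₖ₋₁ + pₖ₋₂, qₖ = aₖqₖ₋₁ + qₖ₋₂ (with p₋₁=1, p₋₂=0, q₋₁=0, q₋₂=1):
  k=0: a=2, p=2, q=1
  k=1: a=3, p=7, q=3
  k=2: a=1, p=9, q=4
  k=3: a=2, p=25, q=11

25/11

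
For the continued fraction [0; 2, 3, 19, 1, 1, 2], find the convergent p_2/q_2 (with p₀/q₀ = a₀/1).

Using pₖ = aₖpₖ₋₁ + pₖ₋₂, qₖ = aₖqₖ₋₁ + qₖ₋₂ (with p₋₁=1, p₋₂=0, q₋₁=0, q₋₂=1):
  k=0: a=0, p=0, q=1
  k=1: a=2, p=1, q=2
  k=2: a=3, p=3, q=7

3/7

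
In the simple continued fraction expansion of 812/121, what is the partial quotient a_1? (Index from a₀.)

1

812 = 6·121 + 86   →  a_0 = 6
121 = 1·86 + 35   →  a_1 = 1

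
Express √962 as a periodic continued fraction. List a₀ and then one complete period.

[31; 62]

a₀ = ⌊√962⌋ = 31.
With m₀=0, d₀=1 and mₖ₊₁ = dₖaₖ − mₖ, dₖ₊₁ = (n − mₖ₊₁²)/dₖ, aₖ₊₁ = ⌊(a₀+mₖ₊₁)/dₖ₊₁⌋:
  k=1: m=31, d=1, a=62
d=1 and a=2a₀=62 at k=1, so the next step gives (m, d) = (31, 1) again — its k=1 value — and the period has length 1.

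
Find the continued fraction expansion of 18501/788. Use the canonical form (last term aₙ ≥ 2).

18501 = 23×788 + 377
788 = 2×377 + 34
377 = 11×34 + 3
34 = 11×3 + 1
3 = 3×1 + 0  (stop)
So 18501/788 = [23; 2, 11, 11, 3].

[23; 2, 11, 11, 3]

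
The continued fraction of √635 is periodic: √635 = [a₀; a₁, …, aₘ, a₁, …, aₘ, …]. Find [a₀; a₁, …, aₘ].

a₀ = ⌊√635⌋ = 25.
With m₀=0, d₀=1 and mₖ₊₁ = dₖaₖ − mₖ, dₖ₊₁ = (n − mₖ₊₁²)/dₖ, aₖ₊₁ = ⌊(a₀+mₖ₊₁)/dₖ₊₁⌋:
  k=1: m=25, d=10, a=5
  k=2: m=25, d=1, a=50
d=1 and a=2a₀=50 at k=2, so the next step gives (m, d) = (25, 10) again — its k=1 value — and the period has length 2.

[25; 5, 50]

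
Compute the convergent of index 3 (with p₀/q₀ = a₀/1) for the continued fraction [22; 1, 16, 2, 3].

Using pₖ = aₖpₖ₋₁ + pₖ₋₂, qₖ = aₖqₖ₋₁ + qₖ₋₂ (with p₋₁=1, p₋₂=0, q₋₁=0, q₋₂=1):
  k=0: a=22, p=22, q=1
  k=1: a=1, p=23, q=1
  k=2: a=16, p=390, q=17
  k=3: a=2, p=803, q=35

803/35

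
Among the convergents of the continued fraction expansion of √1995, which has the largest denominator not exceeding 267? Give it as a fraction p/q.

11881/266

√1995 = [44; 1, 1, 1, 88, …] (period length 4).
Convergents:
  p_0/q_0 = 44/1
  p_1/q_1 = 45/1
  p_2/q_2 = 89/2
  p_3/q_3 = 134/3
  p_4/q_4 = 11881/266
  p_5/q_5 = 12015/269
q_4 = 266 ≤ 267 < 269 = q_5, so the answer is 11881/266.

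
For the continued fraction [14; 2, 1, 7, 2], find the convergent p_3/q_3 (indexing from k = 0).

330/23

Using pₖ = aₖpₖ₋₁ + pₖ₋₂, qₖ = aₖqₖ₋₁ + qₖ₋₂ (with p₋₁=1, p₋₂=0, q₋₁=0, q₋₂=1):
  k=0: a=14, p=14, q=1
  k=1: a=2, p=29, q=2
  k=2: a=1, p=43, q=3
  k=3: a=7, p=330, q=23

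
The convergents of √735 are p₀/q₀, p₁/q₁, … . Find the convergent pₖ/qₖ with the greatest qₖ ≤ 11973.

119071/4392

√735 = [27; 9, 54, …] (period length 2).
Convergents:
  p_0/q_0 = 27/1
  p_1/q_1 = 244/9
  p_2/q_2 = 13203/487
  p_3/q_3 = 119071/4392
  p_4/q_4 = 6443037/237655
q_3 = 4392 ≤ 11973 < 237655 = q_4, so the answer is 119071/4392.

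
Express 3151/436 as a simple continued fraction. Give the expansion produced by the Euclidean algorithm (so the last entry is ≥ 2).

[7; 4, 2, 2, 9, 2]

3151 = 7*436 + 99
436 = 4*99 + 40
99 = 2*40 + 19
40 = 2*19 + 2
19 = 9*2 + 1
2 = 2*1 + 0  (stop)
So 3151/436 = [7; 4, 2, 2, 9, 2].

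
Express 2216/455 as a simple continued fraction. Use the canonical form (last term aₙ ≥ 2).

2216 = 4*455 + 396
455 = 1*396 + 59
396 = 6*59 + 42
59 = 1*42 + 17
42 = 2*17 + 8
17 = 2*8 + 1
8 = 8*1 + 0  (stop)
So 2216/455 = [4; 1, 6, 1, 2, 2, 8].

[4; 1, 6, 1, 2, 2, 8]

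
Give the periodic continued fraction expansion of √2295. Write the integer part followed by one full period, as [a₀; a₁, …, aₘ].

a₀ = ⌊√2295⌋ = 47.
With m₀=0, d₀=1 and mₖ₊₁ = dₖaₖ − mₖ, dₖ₊₁ = (n − mₖ₊₁²)/dₖ, aₖ₊₁ = ⌊(a₀+mₖ₊₁)/dₖ₊₁⌋:
  k=1: m=47, d=86, a=1
  k=2: m=39, d=9, a=9
  k=3: m=42, d=59, a=1
  k=4: m=17, d=34, a=1
  k=5: m=17, d=59, a=1
  k=6: m=42, d=9, a=9
  k=7: m=39, d=86, a=1
  k=8: m=47, d=1, a=94
d=1 and a=2a₀=94 at k=8, so the next step gives (m, d) = (47, 86) again — its k=1 value — and the period has length 8.

[47; 1, 9, 1, 1, 1, 9, 1, 94]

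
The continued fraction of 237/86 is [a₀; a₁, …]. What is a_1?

1

237 = 2·86 + 65   →  a_0 = 2
86 = 1·65 + 21   →  a_1 = 1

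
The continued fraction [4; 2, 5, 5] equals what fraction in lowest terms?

254/57

Fold from the inside: start with 5/1.
  5 + 1/5 = 26/5
  2 + 5/26 = 57/26
  4 + 26/57 = 254/57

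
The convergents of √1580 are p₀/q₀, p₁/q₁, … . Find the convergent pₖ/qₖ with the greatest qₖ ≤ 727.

12680/319

√1580 = [39; 1, 2, 1, 78, …] (period length 4).
Convergents:
  p_0/q_0 = 39/1
  p_1/q_1 = 40/1
  p_2/q_2 = 119/3
  p_3/q_3 = 159/4
  p_4/q_4 = 12521/315
  p_5/q_5 = 12680/319
  p_6/q_6 = 37881/953
q_5 = 319 ≤ 727 < 953 = q_6, so the answer is 12680/319.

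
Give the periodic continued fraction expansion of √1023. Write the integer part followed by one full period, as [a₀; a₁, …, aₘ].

[31; 1, 62]

a₀ = ⌊√1023⌋ = 31.
With m₀=0, d₀=1 and mₖ₊₁ = dₖaₖ − mₖ, dₖ₊₁ = (n − mₖ₊₁²)/dₖ, aₖ₊₁ = ⌊(a₀+mₖ₊₁)/dₖ₊₁⌋:
  k=1: m=31, d=62, a=1
  k=2: m=31, d=1, a=62
d=1 and a=2a₀=62 at k=2, so the next step gives (m, d) = (31, 62) again — its k=1 value — and the period has length 2.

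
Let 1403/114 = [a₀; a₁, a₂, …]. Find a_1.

1403 = 12·114 + 35   →  a_0 = 12
114 = 3·35 + 9   →  a_1 = 3

3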